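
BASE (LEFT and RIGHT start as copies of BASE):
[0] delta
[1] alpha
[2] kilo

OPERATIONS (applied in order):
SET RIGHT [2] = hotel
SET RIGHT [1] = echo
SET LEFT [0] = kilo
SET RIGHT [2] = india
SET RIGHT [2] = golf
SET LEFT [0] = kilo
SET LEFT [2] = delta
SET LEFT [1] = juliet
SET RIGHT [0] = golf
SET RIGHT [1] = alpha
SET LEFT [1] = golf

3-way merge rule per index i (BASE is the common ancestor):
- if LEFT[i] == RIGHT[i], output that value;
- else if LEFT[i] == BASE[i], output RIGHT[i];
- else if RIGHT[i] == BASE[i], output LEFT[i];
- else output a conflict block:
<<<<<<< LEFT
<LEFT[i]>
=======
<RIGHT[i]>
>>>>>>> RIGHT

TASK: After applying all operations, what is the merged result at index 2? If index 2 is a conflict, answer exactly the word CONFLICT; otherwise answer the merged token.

Final LEFT:  [kilo, golf, delta]
Final RIGHT: [golf, alpha, golf]
i=0: BASE=delta L=kilo R=golf all differ -> CONFLICT
i=1: L=golf, R=alpha=BASE -> take LEFT -> golf
i=2: BASE=kilo L=delta R=golf all differ -> CONFLICT
Index 2 -> CONFLICT

Answer: CONFLICT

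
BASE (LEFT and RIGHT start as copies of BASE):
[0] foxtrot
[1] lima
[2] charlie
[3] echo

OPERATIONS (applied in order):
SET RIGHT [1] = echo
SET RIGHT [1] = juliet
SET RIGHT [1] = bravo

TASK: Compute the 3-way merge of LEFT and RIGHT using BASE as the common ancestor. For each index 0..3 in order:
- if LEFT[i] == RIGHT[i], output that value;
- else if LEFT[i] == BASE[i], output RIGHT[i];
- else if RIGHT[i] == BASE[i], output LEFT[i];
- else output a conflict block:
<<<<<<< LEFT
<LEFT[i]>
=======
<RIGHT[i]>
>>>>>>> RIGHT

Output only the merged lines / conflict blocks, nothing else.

Answer: foxtrot
bravo
charlie
echo

Derivation:
Final LEFT:  [foxtrot, lima, charlie, echo]
Final RIGHT: [foxtrot, bravo, charlie, echo]
i=0: L=foxtrot R=foxtrot -> agree -> foxtrot
i=1: L=lima=BASE, R=bravo -> take RIGHT -> bravo
i=2: L=charlie R=charlie -> agree -> charlie
i=3: L=echo R=echo -> agree -> echo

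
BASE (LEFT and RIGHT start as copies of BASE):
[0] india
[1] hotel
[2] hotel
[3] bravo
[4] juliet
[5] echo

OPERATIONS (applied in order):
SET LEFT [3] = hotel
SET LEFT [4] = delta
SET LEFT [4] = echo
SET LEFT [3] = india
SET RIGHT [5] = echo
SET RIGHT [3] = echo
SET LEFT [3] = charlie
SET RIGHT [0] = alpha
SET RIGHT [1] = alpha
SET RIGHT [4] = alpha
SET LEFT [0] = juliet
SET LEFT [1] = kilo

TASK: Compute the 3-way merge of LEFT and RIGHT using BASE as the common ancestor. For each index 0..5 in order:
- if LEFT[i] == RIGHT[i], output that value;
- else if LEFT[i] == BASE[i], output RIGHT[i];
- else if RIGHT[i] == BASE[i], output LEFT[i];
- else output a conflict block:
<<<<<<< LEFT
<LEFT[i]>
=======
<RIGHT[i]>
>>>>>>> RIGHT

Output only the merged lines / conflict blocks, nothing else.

Final LEFT:  [juliet, kilo, hotel, charlie, echo, echo]
Final RIGHT: [alpha, alpha, hotel, echo, alpha, echo]
i=0: BASE=india L=juliet R=alpha all differ -> CONFLICT
i=1: BASE=hotel L=kilo R=alpha all differ -> CONFLICT
i=2: L=hotel R=hotel -> agree -> hotel
i=3: BASE=bravo L=charlie R=echo all differ -> CONFLICT
i=4: BASE=juliet L=echo R=alpha all differ -> CONFLICT
i=5: L=echo R=echo -> agree -> echo

Answer: <<<<<<< LEFT
juliet
=======
alpha
>>>>>>> RIGHT
<<<<<<< LEFT
kilo
=======
alpha
>>>>>>> RIGHT
hotel
<<<<<<< LEFT
charlie
=======
echo
>>>>>>> RIGHT
<<<<<<< LEFT
echo
=======
alpha
>>>>>>> RIGHT
echo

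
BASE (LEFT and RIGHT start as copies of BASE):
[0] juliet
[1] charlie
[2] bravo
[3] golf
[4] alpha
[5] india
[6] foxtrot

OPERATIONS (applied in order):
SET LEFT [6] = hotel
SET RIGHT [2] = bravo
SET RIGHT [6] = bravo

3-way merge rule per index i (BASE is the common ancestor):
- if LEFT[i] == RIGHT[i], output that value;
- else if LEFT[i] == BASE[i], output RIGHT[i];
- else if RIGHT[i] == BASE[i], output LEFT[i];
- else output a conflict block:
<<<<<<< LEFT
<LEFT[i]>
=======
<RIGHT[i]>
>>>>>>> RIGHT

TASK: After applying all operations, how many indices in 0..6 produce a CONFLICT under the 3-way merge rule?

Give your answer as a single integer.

Answer: 1

Derivation:
Final LEFT:  [juliet, charlie, bravo, golf, alpha, india, hotel]
Final RIGHT: [juliet, charlie, bravo, golf, alpha, india, bravo]
i=0: L=juliet R=juliet -> agree -> juliet
i=1: L=charlie R=charlie -> agree -> charlie
i=2: L=bravo R=bravo -> agree -> bravo
i=3: L=golf R=golf -> agree -> golf
i=4: L=alpha R=alpha -> agree -> alpha
i=5: L=india R=india -> agree -> india
i=6: BASE=foxtrot L=hotel R=bravo all differ -> CONFLICT
Conflict count: 1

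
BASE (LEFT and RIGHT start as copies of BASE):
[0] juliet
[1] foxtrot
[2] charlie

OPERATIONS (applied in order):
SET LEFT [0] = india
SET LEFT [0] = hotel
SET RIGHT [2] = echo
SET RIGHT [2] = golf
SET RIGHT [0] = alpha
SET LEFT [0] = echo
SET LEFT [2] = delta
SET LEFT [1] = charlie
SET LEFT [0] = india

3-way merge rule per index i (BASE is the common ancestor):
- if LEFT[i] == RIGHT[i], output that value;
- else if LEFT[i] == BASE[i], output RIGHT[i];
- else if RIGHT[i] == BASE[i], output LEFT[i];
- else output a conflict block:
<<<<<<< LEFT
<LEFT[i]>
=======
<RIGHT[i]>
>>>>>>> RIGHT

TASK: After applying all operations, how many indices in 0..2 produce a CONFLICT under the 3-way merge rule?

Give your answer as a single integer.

Answer: 2

Derivation:
Final LEFT:  [india, charlie, delta]
Final RIGHT: [alpha, foxtrot, golf]
i=0: BASE=juliet L=india R=alpha all differ -> CONFLICT
i=1: L=charlie, R=foxtrot=BASE -> take LEFT -> charlie
i=2: BASE=charlie L=delta R=golf all differ -> CONFLICT
Conflict count: 2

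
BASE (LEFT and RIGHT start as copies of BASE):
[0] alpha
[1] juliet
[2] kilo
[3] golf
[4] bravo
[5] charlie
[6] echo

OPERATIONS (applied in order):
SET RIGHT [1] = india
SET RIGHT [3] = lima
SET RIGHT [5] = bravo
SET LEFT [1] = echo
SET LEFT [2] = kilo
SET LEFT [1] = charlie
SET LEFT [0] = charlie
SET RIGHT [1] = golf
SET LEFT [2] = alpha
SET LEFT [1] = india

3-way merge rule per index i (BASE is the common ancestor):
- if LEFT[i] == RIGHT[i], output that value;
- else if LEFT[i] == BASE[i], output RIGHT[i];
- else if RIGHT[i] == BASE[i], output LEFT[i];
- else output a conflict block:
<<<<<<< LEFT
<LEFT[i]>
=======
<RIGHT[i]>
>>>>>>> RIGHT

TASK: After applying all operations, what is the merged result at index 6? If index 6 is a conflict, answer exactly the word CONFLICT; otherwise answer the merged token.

Answer: echo

Derivation:
Final LEFT:  [charlie, india, alpha, golf, bravo, charlie, echo]
Final RIGHT: [alpha, golf, kilo, lima, bravo, bravo, echo]
i=0: L=charlie, R=alpha=BASE -> take LEFT -> charlie
i=1: BASE=juliet L=india R=golf all differ -> CONFLICT
i=2: L=alpha, R=kilo=BASE -> take LEFT -> alpha
i=3: L=golf=BASE, R=lima -> take RIGHT -> lima
i=4: L=bravo R=bravo -> agree -> bravo
i=5: L=charlie=BASE, R=bravo -> take RIGHT -> bravo
i=6: L=echo R=echo -> agree -> echo
Index 6 -> echo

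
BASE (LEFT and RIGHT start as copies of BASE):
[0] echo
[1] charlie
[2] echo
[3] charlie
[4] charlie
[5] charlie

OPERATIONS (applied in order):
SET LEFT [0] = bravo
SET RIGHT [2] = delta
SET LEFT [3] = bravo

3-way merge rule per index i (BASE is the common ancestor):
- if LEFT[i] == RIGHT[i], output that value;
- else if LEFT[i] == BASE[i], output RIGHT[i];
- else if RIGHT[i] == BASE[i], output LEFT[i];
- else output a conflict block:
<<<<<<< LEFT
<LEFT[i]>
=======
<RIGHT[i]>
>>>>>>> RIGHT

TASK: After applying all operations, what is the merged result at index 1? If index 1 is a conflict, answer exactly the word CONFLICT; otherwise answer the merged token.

Final LEFT:  [bravo, charlie, echo, bravo, charlie, charlie]
Final RIGHT: [echo, charlie, delta, charlie, charlie, charlie]
i=0: L=bravo, R=echo=BASE -> take LEFT -> bravo
i=1: L=charlie R=charlie -> agree -> charlie
i=2: L=echo=BASE, R=delta -> take RIGHT -> delta
i=3: L=bravo, R=charlie=BASE -> take LEFT -> bravo
i=4: L=charlie R=charlie -> agree -> charlie
i=5: L=charlie R=charlie -> agree -> charlie
Index 1 -> charlie

Answer: charlie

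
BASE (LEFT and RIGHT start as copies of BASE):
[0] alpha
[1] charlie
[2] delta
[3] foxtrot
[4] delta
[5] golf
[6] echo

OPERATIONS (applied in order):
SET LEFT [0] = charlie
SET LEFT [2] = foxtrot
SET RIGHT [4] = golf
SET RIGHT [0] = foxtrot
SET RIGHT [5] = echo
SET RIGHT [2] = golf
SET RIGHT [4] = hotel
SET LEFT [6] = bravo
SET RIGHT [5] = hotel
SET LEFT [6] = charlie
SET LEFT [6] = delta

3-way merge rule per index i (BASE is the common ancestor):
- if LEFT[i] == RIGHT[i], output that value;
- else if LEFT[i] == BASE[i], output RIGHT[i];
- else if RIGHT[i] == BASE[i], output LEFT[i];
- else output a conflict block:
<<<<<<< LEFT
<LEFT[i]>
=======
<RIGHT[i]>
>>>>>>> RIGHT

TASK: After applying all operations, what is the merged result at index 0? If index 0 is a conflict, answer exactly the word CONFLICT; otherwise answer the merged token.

Final LEFT:  [charlie, charlie, foxtrot, foxtrot, delta, golf, delta]
Final RIGHT: [foxtrot, charlie, golf, foxtrot, hotel, hotel, echo]
i=0: BASE=alpha L=charlie R=foxtrot all differ -> CONFLICT
i=1: L=charlie R=charlie -> agree -> charlie
i=2: BASE=delta L=foxtrot R=golf all differ -> CONFLICT
i=3: L=foxtrot R=foxtrot -> agree -> foxtrot
i=4: L=delta=BASE, R=hotel -> take RIGHT -> hotel
i=5: L=golf=BASE, R=hotel -> take RIGHT -> hotel
i=6: L=delta, R=echo=BASE -> take LEFT -> delta
Index 0 -> CONFLICT

Answer: CONFLICT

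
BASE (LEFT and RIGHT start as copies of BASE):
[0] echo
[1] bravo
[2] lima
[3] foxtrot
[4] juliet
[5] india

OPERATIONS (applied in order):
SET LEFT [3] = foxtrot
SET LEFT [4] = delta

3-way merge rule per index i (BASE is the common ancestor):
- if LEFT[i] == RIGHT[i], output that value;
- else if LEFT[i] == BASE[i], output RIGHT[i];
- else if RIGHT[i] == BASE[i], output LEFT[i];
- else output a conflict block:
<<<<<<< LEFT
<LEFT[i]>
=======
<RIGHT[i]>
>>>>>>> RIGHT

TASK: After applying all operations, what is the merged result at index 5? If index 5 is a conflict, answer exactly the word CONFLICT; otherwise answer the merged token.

Answer: india

Derivation:
Final LEFT:  [echo, bravo, lima, foxtrot, delta, india]
Final RIGHT: [echo, bravo, lima, foxtrot, juliet, india]
i=0: L=echo R=echo -> agree -> echo
i=1: L=bravo R=bravo -> agree -> bravo
i=2: L=lima R=lima -> agree -> lima
i=3: L=foxtrot R=foxtrot -> agree -> foxtrot
i=4: L=delta, R=juliet=BASE -> take LEFT -> delta
i=5: L=india R=india -> agree -> india
Index 5 -> india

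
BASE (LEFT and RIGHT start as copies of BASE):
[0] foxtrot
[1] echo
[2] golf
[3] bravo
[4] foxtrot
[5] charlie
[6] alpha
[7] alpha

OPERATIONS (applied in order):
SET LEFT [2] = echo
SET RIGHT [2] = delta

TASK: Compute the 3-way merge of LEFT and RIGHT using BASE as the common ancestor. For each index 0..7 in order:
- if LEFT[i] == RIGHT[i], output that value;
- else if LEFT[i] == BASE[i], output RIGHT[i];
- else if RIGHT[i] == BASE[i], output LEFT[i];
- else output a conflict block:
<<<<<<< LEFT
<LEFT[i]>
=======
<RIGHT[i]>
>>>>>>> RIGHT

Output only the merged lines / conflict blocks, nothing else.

Answer: foxtrot
echo
<<<<<<< LEFT
echo
=======
delta
>>>>>>> RIGHT
bravo
foxtrot
charlie
alpha
alpha

Derivation:
Final LEFT:  [foxtrot, echo, echo, bravo, foxtrot, charlie, alpha, alpha]
Final RIGHT: [foxtrot, echo, delta, bravo, foxtrot, charlie, alpha, alpha]
i=0: L=foxtrot R=foxtrot -> agree -> foxtrot
i=1: L=echo R=echo -> agree -> echo
i=2: BASE=golf L=echo R=delta all differ -> CONFLICT
i=3: L=bravo R=bravo -> agree -> bravo
i=4: L=foxtrot R=foxtrot -> agree -> foxtrot
i=5: L=charlie R=charlie -> agree -> charlie
i=6: L=alpha R=alpha -> agree -> alpha
i=7: L=alpha R=alpha -> agree -> alpha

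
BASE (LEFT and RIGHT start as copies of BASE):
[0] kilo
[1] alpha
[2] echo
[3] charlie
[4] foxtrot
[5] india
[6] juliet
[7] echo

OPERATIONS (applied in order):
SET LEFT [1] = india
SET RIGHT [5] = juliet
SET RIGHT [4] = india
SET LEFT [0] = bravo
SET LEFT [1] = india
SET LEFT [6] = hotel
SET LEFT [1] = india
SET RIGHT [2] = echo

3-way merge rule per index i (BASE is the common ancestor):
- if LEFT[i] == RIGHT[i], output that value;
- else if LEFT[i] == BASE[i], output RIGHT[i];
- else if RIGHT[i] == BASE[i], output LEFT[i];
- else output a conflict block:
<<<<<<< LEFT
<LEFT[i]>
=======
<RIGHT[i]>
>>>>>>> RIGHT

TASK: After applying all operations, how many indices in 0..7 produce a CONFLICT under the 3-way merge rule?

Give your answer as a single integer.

Final LEFT:  [bravo, india, echo, charlie, foxtrot, india, hotel, echo]
Final RIGHT: [kilo, alpha, echo, charlie, india, juliet, juliet, echo]
i=0: L=bravo, R=kilo=BASE -> take LEFT -> bravo
i=1: L=india, R=alpha=BASE -> take LEFT -> india
i=2: L=echo R=echo -> agree -> echo
i=3: L=charlie R=charlie -> agree -> charlie
i=4: L=foxtrot=BASE, R=india -> take RIGHT -> india
i=5: L=india=BASE, R=juliet -> take RIGHT -> juliet
i=6: L=hotel, R=juliet=BASE -> take LEFT -> hotel
i=7: L=echo R=echo -> agree -> echo
Conflict count: 0

Answer: 0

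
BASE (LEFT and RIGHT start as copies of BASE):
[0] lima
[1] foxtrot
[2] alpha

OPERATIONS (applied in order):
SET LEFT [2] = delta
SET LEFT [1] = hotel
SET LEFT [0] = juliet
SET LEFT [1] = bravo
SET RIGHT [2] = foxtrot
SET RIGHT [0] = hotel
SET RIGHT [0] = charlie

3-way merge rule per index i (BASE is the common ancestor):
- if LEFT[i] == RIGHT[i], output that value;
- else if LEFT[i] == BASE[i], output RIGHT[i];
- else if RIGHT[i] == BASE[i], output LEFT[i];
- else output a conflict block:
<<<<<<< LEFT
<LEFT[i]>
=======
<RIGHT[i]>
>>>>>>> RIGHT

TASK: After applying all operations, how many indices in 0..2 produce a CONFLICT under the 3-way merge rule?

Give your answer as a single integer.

Answer: 2

Derivation:
Final LEFT:  [juliet, bravo, delta]
Final RIGHT: [charlie, foxtrot, foxtrot]
i=0: BASE=lima L=juliet R=charlie all differ -> CONFLICT
i=1: L=bravo, R=foxtrot=BASE -> take LEFT -> bravo
i=2: BASE=alpha L=delta R=foxtrot all differ -> CONFLICT
Conflict count: 2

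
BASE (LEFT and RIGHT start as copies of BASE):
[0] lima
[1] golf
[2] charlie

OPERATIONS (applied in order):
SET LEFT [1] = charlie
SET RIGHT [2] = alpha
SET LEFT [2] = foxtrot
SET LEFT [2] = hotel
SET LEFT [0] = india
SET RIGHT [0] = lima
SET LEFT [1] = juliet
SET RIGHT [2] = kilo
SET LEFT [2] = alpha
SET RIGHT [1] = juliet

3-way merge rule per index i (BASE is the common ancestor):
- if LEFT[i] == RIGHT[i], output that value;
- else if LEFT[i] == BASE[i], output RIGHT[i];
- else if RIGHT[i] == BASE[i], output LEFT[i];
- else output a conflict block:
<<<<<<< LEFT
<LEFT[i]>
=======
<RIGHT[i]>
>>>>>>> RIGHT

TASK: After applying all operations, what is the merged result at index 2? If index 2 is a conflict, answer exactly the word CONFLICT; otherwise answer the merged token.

Answer: CONFLICT

Derivation:
Final LEFT:  [india, juliet, alpha]
Final RIGHT: [lima, juliet, kilo]
i=0: L=india, R=lima=BASE -> take LEFT -> india
i=1: L=juliet R=juliet -> agree -> juliet
i=2: BASE=charlie L=alpha R=kilo all differ -> CONFLICT
Index 2 -> CONFLICT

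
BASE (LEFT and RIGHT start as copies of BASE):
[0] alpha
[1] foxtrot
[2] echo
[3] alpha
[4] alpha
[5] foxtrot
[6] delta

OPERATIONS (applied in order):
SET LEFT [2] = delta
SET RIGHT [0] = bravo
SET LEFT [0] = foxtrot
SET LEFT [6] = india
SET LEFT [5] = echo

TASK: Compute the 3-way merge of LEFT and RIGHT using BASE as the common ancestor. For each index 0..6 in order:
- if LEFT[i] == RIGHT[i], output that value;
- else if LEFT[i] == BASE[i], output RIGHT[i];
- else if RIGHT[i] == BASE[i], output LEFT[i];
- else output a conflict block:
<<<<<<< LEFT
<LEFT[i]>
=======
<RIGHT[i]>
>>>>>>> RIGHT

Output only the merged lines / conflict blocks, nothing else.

Final LEFT:  [foxtrot, foxtrot, delta, alpha, alpha, echo, india]
Final RIGHT: [bravo, foxtrot, echo, alpha, alpha, foxtrot, delta]
i=0: BASE=alpha L=foxtrot R=bravo all differ -> CONFLICT
i=1: L=foxtrot R=foxtrot -> agree -> foxtrot
i=2: L=delta, R=echo=BASE -> take LEFT -> delta
i=3: L=alpha R=alpha -> agree -> alpha
i=4: L=alpha R=alpha -> agree -> alpha
i=5: L=echo, R=foxtrot=BASE -> take LEFT -> echo
i=6: L=india, R=delta=BASE -> take LEFT -> india

Answer: <<<<<<< LEFT
foxtrot
=======
bravo
>>>>>>> RIGHT
foxtrot
delta
alpha
alpha
echo
india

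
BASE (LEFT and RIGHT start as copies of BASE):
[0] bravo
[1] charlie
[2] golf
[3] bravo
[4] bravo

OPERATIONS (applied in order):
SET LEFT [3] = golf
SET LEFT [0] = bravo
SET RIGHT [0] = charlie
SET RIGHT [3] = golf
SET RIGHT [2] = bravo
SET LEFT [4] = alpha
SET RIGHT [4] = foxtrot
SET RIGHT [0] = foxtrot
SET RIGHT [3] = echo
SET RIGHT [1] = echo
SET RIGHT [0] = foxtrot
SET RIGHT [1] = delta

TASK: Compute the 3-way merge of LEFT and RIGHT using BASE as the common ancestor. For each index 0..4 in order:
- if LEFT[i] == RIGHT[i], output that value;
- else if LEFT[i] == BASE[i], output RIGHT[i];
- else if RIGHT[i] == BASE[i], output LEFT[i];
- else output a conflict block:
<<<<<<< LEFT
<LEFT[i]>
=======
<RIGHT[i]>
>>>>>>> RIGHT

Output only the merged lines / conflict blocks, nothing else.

Final LEFT:  [bravo, charlie, golf, golf, alpha]
Final RIGHT: [foxtrot, delta, bravo, echo, foxtrot]
i=0: L=bravo=BASE, R=foxtrot -> take RIGHT -> foxtrot
i=1: L=charlie=BASE, R=delta -> take RIGHT -> delta
i=2: L=golf=BASE, R=bravo -> take RIGHT -> bravo
i=3: BASE=bravo L=golf R=echo all differ -> CONFLICT
i=4: BASE=bravo L=alpha R=foxtrot all differ -> CONFLICT

Answer: foxtrot
delta
bravo
<<<<<<< LEFT
golf
=======
echo
>>>>>>> RIGHT
<<<<<<< LEFT
alpha
=======
foxtrot
>>>>>>> RIGHT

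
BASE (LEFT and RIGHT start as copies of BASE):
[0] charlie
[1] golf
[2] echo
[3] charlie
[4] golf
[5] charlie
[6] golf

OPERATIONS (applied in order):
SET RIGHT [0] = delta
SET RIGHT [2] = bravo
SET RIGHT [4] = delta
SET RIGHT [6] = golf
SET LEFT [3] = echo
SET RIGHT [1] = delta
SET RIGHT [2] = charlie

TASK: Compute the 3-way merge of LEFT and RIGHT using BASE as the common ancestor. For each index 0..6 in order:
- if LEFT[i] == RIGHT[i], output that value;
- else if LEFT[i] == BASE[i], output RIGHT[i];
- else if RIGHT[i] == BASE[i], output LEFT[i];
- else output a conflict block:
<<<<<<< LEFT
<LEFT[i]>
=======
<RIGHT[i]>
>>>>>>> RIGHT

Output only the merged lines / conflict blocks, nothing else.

Final LEFT:  [charlie, golf, echo, echo, golf, charlie, golf]
Final RIGHT: [delta, delta, charlie, charlie, delta, charlie, golf]
i=0: L=charlie=BASE, R=delta -> take RIGHT -> delta
i=1: L=golf=BASE, R=delta -> take RIGHT -> delta
i=2: L=echo=BASE, R=charlie -> take RIGHT -> charlie
i=3: L=echo, R=charlie=BASE -> take LEFT -> echo
i=4: L=golf=BASE, R=delta -> take RIGHT -> delta
i=5: L=charlie R=charlie -> agree -> charlie
i=6: L=golf R=golf -> agree -> golf

Answer: delta
delta
charlie
echo
delta
charlie
golf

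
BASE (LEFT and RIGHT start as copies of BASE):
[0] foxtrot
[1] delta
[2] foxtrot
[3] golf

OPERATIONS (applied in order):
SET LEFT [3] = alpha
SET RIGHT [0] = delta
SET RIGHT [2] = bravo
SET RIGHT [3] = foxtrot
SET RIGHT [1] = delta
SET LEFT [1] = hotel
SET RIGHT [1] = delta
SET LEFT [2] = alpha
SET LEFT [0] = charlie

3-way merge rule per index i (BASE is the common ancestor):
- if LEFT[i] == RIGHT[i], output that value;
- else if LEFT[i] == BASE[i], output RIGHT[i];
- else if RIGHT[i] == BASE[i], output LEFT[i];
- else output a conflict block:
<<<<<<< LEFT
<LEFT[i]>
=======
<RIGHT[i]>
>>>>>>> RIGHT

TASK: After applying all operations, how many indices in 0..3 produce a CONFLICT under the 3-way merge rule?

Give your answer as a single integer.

Answer: 3

Derivation:
Final LEFT:  [charlie, hotel, alpha, alpha]
Final RIGHT: [delta, delta, bravo, foxtrot]
i=0: BASE=foxtrot L=charlie R=delta all differ -> CONFLICT
i=1: L=hotel, R=delta=BASE -> take LEFT -> hotel
i=2: BASE=foxtrot L=alpha R=bravo all differ -> CONFLICT
i=3: BASE=golf L=alpha R=foxtrot all differ -> CONFLICT
Conflict count: 3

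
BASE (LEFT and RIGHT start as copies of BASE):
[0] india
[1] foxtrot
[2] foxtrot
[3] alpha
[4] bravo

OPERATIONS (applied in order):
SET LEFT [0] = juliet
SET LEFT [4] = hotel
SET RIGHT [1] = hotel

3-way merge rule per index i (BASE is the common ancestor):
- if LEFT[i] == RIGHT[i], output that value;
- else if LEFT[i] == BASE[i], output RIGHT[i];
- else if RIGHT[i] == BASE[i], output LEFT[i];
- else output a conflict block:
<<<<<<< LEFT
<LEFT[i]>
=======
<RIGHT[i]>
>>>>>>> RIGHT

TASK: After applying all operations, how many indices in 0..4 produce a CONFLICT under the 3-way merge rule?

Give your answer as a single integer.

Final LEFT:  [juliet, foxtrot, foxtrot, alpha, hotel]
Final RIGHT: [india, hotel, foxtrot, alpha, bravo]
i=0: L=juliet, R=india=BASE -> take LEFT -> juliet
i=1: L=foxtrot=BASE, R=hotel -> take RIGHT -> hotel
i=2: L=foxtrot R=foxtrot -> agree -> foxtrot
i=3: L=alpha R=alpha -> agree -> alpha
i=4: L=hotel, R=bravo=BASE -> take LEFT -> hotel
Conflict count: 0

Answer: 0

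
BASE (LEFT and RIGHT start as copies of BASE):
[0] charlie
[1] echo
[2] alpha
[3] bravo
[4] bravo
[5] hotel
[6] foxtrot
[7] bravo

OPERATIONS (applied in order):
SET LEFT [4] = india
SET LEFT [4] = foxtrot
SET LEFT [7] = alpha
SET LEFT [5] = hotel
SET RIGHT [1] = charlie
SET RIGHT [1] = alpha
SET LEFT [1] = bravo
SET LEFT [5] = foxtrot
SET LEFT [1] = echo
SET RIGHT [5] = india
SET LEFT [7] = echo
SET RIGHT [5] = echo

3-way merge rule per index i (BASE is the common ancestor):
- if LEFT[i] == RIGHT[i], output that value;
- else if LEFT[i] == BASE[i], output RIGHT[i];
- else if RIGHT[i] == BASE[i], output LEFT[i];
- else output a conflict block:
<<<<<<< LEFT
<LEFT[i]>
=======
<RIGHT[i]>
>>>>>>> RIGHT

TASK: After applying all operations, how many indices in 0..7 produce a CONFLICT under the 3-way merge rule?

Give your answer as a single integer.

Answer: 1

Derivation:
Final LEFT:  [charlie, echo, alpha, bravo, foxtrot, foxtrot, foxtrot, echo]
Final RIGHT: [charlie, alpha, alpha, bravo, bravo, echo, foxtrot, bravo]
i=0: L=charlie R=charlie -> agree -> charlie
i=1: L=echo=BASE, R=alpha -> take RIGHT -> alpha
i=2: L=alpha R=alpha -> agree -> alpha
i=3: L=bravo R=bravo -> agree -> bravo
i=4: L=foxtrot, R=bravo=BASE -> take LEFT -> foxtrot
i=5: BASE=hotel L=foxtrot R=echo all differ -> CONFLICT
i=6: L=foxtrot R=foxtrot -> agree -> foxtrot
i=7: L=echo, R=bravo=BASE -> take LEFT -> echo
Conflict count: 1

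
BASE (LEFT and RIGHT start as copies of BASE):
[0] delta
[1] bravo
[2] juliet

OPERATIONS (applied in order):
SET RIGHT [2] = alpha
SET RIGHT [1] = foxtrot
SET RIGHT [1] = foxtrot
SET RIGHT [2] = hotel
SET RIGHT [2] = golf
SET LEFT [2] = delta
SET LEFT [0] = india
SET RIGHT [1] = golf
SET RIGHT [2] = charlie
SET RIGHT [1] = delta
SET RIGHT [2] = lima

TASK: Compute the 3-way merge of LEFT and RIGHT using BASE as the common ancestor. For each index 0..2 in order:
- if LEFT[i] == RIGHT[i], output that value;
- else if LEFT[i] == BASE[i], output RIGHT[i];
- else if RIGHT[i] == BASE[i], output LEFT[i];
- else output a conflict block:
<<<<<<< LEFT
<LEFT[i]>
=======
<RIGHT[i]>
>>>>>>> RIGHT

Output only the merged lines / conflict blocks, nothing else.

Answer: india
delta
<<<<<<< LEFT
delta
=======
lima
>>>>>>> RIGHT

Derivation:
Final LEFT:  [india, bravo, delta]
Final RIGHT: [delta, delta, lima]
i=0: L=india, R=delta=BASE -> take LEFT -> india
i=1: L=bravo=BASE, R=delta -> take RIGHT -> delta
i=2: BASE=juliet L=delta R=lima all differ -> CONFLICT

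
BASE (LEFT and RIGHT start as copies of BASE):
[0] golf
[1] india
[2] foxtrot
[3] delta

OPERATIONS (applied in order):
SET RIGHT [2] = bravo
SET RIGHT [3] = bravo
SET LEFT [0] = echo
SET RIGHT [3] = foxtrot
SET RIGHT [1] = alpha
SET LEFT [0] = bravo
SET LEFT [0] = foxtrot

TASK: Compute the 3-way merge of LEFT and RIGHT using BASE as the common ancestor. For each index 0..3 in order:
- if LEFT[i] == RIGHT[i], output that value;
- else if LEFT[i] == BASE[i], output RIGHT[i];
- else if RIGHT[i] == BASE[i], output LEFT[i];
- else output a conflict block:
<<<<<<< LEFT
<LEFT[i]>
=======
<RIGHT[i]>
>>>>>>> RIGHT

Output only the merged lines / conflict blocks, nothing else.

Final LEFT:  [foxtrot, india, foxtrot, delta]
Final RIGHT: [golf, alpha, bravo, foxtrot]
i=0: L=foxtrot, R=golf=BASE -> take LEFT -> foxtrot
i=1: L=india=BASE, R=alpha -> take RIGHT -> alpha
i=2: L=foxtrot=BASE, R=bravo -> take RIGHT -> bravo
i=3: L=delta=BASE, R=foxtrot -> take RIGHT -> foxtrot

Answer: foxtrot
alpha
bravo
foxtrot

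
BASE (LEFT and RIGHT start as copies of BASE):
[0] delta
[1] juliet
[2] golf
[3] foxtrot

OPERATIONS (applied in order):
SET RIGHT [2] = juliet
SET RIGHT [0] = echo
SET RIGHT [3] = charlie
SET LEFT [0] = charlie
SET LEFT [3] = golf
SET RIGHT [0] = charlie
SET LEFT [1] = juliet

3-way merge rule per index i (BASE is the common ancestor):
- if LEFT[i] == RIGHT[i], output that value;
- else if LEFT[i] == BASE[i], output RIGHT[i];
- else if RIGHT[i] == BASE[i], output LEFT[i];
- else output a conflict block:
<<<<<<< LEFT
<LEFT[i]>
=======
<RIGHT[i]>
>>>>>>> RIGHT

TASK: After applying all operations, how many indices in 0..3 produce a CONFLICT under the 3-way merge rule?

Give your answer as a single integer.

Final LEFT:  [charlie, juliet, golf, golf]
Final RIGHT: [charlie, juliet, juliet, charlie]
i=0: L=charlie R=charlie -> agree -> charlie
i=1: L=juliet R=juliet -> agree -> juliet
i=2: L=golf=BASE, R=juliet -> take RIGHT -> juliet
i=3: BASE=foxtrot L=golf R=charlie all differ -> CONFLICT
Conflict count: 1

Answer: 1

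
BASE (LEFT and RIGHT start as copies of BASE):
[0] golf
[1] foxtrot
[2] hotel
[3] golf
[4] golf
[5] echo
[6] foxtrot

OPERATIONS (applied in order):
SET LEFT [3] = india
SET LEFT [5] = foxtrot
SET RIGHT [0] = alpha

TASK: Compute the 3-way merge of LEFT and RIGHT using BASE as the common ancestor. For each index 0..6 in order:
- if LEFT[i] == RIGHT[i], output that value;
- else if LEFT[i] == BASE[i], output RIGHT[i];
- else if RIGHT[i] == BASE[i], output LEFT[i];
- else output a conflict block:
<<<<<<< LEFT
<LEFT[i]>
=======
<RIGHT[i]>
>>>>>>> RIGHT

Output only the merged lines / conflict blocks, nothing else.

Answer: alpha
foxtrot
hotel
india
golf
foxtrot
foxtrot

Derivation:
Final LEFT:  [golf, foxtrot, hotel, india, golf, foxtrot, foxtrot]
Final RIGHT: [alpha, foxtrot, hotel, golf, golf, echo, foxtrot]
i=0: L=golf=BASE, R=alpha -> take RIGHT -> alpha
i=1: L=foxtrot R=foxtrot -> agree -> foxtrot
i=2: L=hotel R=hotel -> agree -> hotel
i=3: L=india, R=golf=BASE -> take LEFT -> india
i=4: L=golf R=golf -> agree -> golf
i=5: L=foxtrot, R=echo=BASE -> take LEFT -> foxtrot
i=6: L=foxtrot R=foxtrot -> agree -> foxtrot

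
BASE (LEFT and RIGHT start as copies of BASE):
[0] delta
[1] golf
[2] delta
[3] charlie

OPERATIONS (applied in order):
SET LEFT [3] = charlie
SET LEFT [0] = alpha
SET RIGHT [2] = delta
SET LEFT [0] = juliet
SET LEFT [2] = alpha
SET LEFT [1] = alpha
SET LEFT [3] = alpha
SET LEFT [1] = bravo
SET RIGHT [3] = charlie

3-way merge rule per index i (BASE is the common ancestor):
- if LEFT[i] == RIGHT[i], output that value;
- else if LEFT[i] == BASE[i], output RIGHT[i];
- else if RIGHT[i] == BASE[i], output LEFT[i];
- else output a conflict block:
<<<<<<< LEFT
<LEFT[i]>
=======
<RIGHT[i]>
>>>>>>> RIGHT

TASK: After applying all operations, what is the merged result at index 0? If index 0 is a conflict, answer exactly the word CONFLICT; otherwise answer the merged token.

Final LEFT:  [juliet, bravo, alpha, alpha]
Final RIGHT: [delta, golf, delta, charlie]
i=0: L=juliet, R=delta=BASE -> take LEFT -> juliet
i=1: L=bravo, R=golf=BASE -> take LEFT -> bravo
i=2: L=alpha, R=delta=BASE -> take LEFT -> alpha
i=3: L=alpha, R=charlie=BASE -> take LEFT -> alpha
Index 0 -> juliet

Answer: juliet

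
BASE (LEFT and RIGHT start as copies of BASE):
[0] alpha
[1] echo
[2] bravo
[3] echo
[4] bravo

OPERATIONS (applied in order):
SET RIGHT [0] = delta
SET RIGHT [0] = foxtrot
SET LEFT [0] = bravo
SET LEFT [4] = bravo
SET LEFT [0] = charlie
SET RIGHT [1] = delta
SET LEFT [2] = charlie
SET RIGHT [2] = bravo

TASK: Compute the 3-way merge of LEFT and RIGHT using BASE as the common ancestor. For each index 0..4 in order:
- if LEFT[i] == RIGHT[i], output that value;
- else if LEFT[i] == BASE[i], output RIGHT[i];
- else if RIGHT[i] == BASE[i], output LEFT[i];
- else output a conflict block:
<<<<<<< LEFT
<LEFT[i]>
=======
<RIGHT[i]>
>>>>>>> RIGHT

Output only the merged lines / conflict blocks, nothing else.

Final LEFT:  [charlie, echo, charlie, echo, bravo]
Final RIGHT: [foxtrot, delta, bravo, echo, bravo]
i=0: BASE=alpha L=charlie R=foxtrot all differ -> CONFLICT
i=1: L=echo=BASE, R=delta -> take RIGHT -> delta
i=2: L=charlie, R=bravo=BASE -> take LEFT -> charlie
i=3: L=echo R=echo -> agree -> echo
i=4: L=bravo R=bravo -> agree -> bravo

Answer: <<<<<<< LEFT
charlie
=======
foxtrot
>>>>>>> RIGHT
delta
charlie
echo
bravo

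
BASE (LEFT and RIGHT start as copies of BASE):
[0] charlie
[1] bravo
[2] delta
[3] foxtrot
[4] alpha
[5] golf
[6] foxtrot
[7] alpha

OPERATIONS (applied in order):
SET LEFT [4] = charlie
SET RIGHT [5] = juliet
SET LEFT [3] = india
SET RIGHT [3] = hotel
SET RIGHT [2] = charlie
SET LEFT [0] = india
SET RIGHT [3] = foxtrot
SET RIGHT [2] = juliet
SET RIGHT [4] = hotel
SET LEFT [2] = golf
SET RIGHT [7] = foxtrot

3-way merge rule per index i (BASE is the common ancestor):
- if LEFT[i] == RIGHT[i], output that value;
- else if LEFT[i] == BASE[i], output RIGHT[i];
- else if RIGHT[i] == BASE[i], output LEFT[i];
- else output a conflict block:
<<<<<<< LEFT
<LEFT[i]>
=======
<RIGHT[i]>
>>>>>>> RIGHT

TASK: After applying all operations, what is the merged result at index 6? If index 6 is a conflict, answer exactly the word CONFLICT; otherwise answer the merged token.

Final LEFT:  [india, bravo, golf, india, charlie, golf, foxtrot, alpha]
Final RIGHT: [charlie, bravo, juliet, foxtrot, hotel, juliet, foxtrot, foxtrot]
i=0: L=india, R=charlie=BASE -> take LEFT -> india
i=1: L=bravo R=bravo -> agree -> bravo
i=2: BASE=delta L=golf R=juliet all differ -> CONFLICT
i=3: L=india, R=foxtrot=BASE -> take LEFT -> india
i=4: BASE=alpha L=charlie R=hotel all differ -> CONFLICT
i=5: L=golf=BASE, R=juliet -> take RIGHT -> juliet
i=6: L=foxtrot R=foxtrot -> agree -> foxtrot
i=7: L=alpha=BASE, R=foxtrot -> take RIGHT -> foxtrot
Index 6 -> foxtrot

Answer: foxtrot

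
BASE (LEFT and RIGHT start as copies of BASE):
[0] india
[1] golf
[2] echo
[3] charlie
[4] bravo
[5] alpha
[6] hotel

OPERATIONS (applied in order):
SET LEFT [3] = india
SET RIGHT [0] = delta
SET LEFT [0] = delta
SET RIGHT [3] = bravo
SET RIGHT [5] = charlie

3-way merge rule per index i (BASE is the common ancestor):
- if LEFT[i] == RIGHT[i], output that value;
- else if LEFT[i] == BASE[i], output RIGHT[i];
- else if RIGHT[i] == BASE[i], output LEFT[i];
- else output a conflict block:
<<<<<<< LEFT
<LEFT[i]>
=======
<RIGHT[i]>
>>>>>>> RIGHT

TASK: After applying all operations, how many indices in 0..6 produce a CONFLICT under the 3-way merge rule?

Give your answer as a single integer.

Final LEFT:  [delta, golf, echo, india, bravo, alpha, hotel]
Final RIGHT: [delta, golf, echo, bravo, bravo, charlie, hotel]
i=0: L=delta R=delta -> agree -> delta
i=1: L=golf R=golf -> agree -> golf
i=2: L=echo R=echo -> agree -> echo
i=3: BASE=charlie L=india R=bravo all differ -> CONFLICT
i=4: L=bravo R=bravo -> agree -> bravo
i=5: L=alpha=BASE, R=charlie -> take RIGHT -> charlie
i=6: L=hotel R=hotel -> agree -> hotel
Conflict count: 1

Answer: 1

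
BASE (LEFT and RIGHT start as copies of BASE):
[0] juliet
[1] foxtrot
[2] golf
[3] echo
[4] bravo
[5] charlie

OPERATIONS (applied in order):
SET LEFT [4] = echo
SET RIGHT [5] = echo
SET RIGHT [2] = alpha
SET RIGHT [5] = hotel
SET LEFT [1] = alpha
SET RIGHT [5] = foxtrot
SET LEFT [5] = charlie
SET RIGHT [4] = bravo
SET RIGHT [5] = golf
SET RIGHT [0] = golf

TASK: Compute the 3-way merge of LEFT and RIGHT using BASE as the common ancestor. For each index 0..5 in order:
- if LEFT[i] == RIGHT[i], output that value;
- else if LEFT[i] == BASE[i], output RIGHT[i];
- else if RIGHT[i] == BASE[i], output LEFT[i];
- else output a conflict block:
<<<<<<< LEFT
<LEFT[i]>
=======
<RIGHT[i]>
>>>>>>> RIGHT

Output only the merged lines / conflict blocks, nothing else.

Answer: golf
alpha
alpha
echo
echo
golf

Derivation:
Final LEFT:  [juliet, alpha, golf, echo, echo, charlie]
Final RIGHT: [golf, foxtrot, alpha, echo, bravo, golf]
i=0: L=juliet=BASE, R=golf -> take RIGHT -> golf
i=1: L=alpha, R=foxtrot=BASE -> take LEFT -> alpha
i=2: L=golf=BASE, R=alpha -> take RIGHT -> alpha
i=3: L=echo R=echo -> agree -> echo
i=4: L=echo, R=bravo=BASE -> take LEFT -> echo
i=5: L=charlie=BASE, R=golf -> take RIGHT -> golf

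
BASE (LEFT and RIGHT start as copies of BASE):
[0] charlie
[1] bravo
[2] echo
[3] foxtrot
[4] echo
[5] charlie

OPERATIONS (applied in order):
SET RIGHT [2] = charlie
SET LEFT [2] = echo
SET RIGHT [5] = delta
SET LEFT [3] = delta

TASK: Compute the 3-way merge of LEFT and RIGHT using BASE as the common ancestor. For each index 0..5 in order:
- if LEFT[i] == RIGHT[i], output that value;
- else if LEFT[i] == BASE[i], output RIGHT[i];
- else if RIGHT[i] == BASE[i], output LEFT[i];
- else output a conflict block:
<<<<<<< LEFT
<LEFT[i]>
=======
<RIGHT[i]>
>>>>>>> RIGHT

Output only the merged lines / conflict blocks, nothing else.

Answer: charlie
bravo
charlie
delta
echo
delta

Derivation:
Final LEFT:  [charlie, bravo, echo, delta, echo, charlie]
Final RIGHT: [charlie, bravo, charlie, foxtrot, echo, delta]
i=0: L=charlie R=charlie -> agree -> charlie
i=1: L=bravo R=bravo -> agree -> bravo
i=2: L=echo=BASE, R=charlie -> take RIGHT -> charlie
i=3: L=delta, R=foxtrot=BASE -> take LEFT -> delta
i=4: L=echo R=echo -> agree -> echo
i=5: L=charlie=BASE, R=delta -> take RIGHT -> delta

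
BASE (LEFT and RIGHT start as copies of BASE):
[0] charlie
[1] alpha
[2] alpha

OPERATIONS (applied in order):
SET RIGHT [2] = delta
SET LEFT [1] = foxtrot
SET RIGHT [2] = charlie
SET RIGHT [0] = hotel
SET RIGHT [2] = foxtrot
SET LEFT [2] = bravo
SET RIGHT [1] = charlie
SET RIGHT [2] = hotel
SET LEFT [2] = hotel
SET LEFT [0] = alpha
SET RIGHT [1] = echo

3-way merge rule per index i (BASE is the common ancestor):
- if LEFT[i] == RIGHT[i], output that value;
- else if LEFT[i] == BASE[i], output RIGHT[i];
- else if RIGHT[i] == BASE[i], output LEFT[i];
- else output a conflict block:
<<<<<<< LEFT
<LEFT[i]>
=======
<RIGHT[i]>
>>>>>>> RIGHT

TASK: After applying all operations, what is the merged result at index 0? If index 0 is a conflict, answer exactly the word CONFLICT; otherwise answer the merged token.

Final LEFT:  [alpha, foxtrot, hotel]
Final RIGHT: [hotel, echo, hotel]
i=0: BASE=charlie L=alpha R=hotel all differ -> CONFLICT
i=1: BASE=alpha L=foxtrot R=echo all differ -> CONFLICT
i=2: L=hotel R=hotel -> agree -> hotel
Index 0 -> CONFLICT

Answer: CONFLICT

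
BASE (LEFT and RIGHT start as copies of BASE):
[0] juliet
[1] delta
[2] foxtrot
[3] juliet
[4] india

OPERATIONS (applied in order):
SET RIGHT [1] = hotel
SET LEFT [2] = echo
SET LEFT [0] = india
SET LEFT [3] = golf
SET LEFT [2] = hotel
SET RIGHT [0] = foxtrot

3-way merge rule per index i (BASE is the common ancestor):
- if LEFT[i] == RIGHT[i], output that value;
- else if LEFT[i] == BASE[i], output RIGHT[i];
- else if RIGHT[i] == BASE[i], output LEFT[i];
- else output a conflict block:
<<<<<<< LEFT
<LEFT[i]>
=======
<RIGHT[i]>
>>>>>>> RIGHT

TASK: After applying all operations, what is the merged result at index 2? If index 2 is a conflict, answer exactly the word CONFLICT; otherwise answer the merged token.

Final LEFT:  [india, delta, hotel, golf, india]
Final RIGHT: [foxtrot, hotel, foxtrot, juliet, india]
i=0: BASE=juliet L=india R=foxtrot all differ -> CONFLICT
i=1: L=delta=BASE, R=hotel -> take RIGHT -> hotel
i=2: L=hotel, R=foxtrot=BASE -> take LEFT -> hotel
i=3: L=golf, R=juliet=BASE -> take LEFT -> golf
i=4: L=india R=india -> agree -> india
Index 2 -> hotel

Answer: hotel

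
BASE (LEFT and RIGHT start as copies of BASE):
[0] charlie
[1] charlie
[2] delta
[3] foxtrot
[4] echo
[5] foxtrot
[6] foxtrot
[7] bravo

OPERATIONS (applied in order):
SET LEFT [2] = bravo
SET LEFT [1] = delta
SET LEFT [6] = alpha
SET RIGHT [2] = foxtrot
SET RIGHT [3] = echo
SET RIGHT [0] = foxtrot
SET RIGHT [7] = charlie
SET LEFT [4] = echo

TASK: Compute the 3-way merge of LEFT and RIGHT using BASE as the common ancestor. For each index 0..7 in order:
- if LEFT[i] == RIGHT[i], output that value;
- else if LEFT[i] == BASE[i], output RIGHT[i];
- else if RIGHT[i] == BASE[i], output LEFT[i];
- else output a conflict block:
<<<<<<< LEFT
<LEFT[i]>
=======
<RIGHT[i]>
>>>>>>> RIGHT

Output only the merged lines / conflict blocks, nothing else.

Final LEFT:  [charlie, delta, bravo, foxtrot, echo, foxtrot, alpha, bravo]
Final RIGHT: [foxtrot, charlie, foxtrot, echo, echo, foxtrot, foxtrot, charlie]
i=0: L=charlie=BASE, R=foxtrot -> take RIGHT -> foxtrot
i=1: L=delta, R=charlie=BASE -> take LEFT -> delta
i=2: BASE=delta L=bravo R=foxtrot all differ -> CONFLICT
i=3: L=foxtrot=BASE, R=echo -> take RIGHT -> echo
i=4: L=echo R=echo -> agree -> echo
i=5: L=foxtrot R=foxtrot -> agree -> foxtrot
i=6: L=alpha, R=foxtrot=BASE -> take LEFT -> alpha
i=7: L=bravo=BASE, R=charlie -> take RIGHT -> charlie

Answer: foxtrot
delta
<<<<<<< LEFT
bravo
=======
foxtrot
>>>>>>> RIGHT
echo
echo
foxtrot
alpha
charlie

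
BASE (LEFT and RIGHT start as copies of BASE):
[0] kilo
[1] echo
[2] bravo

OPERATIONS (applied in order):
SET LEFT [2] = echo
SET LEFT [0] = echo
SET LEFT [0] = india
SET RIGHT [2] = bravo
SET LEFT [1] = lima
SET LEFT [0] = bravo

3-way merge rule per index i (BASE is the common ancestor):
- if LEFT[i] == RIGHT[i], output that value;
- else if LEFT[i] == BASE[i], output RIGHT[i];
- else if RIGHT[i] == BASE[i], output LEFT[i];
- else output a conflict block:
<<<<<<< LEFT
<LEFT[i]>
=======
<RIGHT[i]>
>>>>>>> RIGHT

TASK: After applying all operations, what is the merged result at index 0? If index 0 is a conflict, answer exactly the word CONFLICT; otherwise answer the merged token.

Final LEFT:  [bravo, lima, echo]
Final RIGHT: [kilo, echo, bravo]
i=0: L=bravo, R=kilo=BASE -> take LEFT -> bravo
i=1: L=lima, R=echo=BASE -> take LEFT -> lima
i=2: L=echo, R=bravo=BASE -> take LEFT -> echo
Index 0 -> bravo

Answer: bravo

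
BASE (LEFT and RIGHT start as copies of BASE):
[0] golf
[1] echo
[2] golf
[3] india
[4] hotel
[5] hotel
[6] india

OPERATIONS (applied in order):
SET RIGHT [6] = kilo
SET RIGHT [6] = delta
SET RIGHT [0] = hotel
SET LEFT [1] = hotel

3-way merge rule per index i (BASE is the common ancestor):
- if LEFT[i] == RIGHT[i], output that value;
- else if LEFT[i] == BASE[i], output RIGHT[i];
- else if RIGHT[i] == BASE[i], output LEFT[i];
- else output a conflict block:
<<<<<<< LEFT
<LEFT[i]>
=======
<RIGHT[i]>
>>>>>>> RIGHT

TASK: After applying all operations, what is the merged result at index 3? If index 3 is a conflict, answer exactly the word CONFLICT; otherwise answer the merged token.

Answer: india

Derivation:
Final LEFT:  [golf, hotel, golf, india, hotel, hotel, india]
Final RIGHT: [hotel, echo, golf, india, hotel, hotel, delta]
i=0: L=golf=BASE, R=hotel -> take RIGHT -> hotel
i=1: L=hotel, R=echo=BASE -> take LEFT -> hotel
i=2: L=golf R=golf -> agree -> golf
i=3: L=india R=india -> agree -> india
i=4: L=hotel R=hotel -> agree -> hotel
i=5: L=hotel R=hotel -> agree -> hotel
i=6: L=india=BASE, R=delta -> take RIGHT -> delta
Index 3 -> india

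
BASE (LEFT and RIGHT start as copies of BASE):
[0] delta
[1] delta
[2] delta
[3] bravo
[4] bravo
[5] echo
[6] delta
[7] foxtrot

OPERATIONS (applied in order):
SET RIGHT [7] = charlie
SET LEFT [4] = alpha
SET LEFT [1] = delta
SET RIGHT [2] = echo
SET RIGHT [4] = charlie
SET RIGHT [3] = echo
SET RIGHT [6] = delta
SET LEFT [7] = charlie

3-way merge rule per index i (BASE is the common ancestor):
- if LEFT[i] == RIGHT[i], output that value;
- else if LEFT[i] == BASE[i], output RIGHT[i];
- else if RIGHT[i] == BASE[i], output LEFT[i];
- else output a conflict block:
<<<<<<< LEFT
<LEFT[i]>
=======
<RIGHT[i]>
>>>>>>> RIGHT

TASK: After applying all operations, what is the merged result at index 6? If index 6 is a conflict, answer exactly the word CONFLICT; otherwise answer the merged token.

Answer: delta

Derivation:
Final LEFT:  [delta, delta, delta, bravo, alpha, echo, delta, charlie]
Final RIGHT: [delta, delta, echo, echo, charlie, echo, delta, charlie]
i=0: L=delta R=delta -> agree -> delta
i=1: L=delta R=delta -> agree -> delta
i=2: L=delta=BASE, R=echo -> take RIGHT -> echo
i=3: L=bravo=BASE, R=echo -> take RIGHT -> echo
i=4: BASE=bravo L=alpha R=charlie all differ -> CONFLICT
i=5: L=echo R=echo -> agree -> echo
i=6: L=delta R=delta -> agree -> delta
i=7: L=charlie R=charlie -> agree -> charlie
Index 6 -> delta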